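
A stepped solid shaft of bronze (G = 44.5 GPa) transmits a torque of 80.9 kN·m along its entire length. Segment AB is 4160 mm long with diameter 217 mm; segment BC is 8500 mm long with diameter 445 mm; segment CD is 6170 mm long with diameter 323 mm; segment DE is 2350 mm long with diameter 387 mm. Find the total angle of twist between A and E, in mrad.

J_AB = π(0.217)⁴/32 = 2.18×10^-4 m⁴; J_BC = π(0.445)⁴/32 = 3.85×10^-3 m⁴; J_CD = π(0.323)⁴/32 = 1.07×10^-3 m⁴; J_DE = π(0.387)⁴/32 = 2.20×10^-3 m⁴.
θ = (T/G)·Σ L_i/J_i = (80900/44.5×10⁹)·(4.16/2.18×10^-4 + 8.50/3.85×10^-3 + 6.17/1.07×10^-3 + 2.35/2.20×10^-3) = 0.05119 rad.

51.2 mrad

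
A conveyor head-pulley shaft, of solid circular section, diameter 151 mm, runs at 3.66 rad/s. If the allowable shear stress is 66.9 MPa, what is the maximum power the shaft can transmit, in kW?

166 kW

J = πd⁴/32 = π(0.151)⁴/32 = 5.104×10^-5 m⁴.
T_max = τ_allow·J/r = 6.69×10^7 × 5.104×10^-5 / 0.0755 = 45230 N·m.
ω = 3.66 rad/s, so P_max = T_max·ω = 1.655×10^5 W.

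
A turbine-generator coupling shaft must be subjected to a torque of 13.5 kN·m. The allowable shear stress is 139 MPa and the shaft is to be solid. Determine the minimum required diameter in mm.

For a solid shaft τ_max = 16T/(πd³), so d = (16T/(π τ_allow))^(1/3) = (16·13500/(π·1.39×10^8))^(1/3) = 0.07909 m.

79.1 mm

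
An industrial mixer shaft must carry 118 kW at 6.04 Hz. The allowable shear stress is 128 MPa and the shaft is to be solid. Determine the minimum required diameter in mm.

ω = 2π·6.04 = 37.95 rad/s, so T = P/ω = 118×10³ / 37.95 = 3109 N·m.
For a solid shaft τ_max = 16T/(πd³), so d = (16T/(π τ_allow))^(1/3) = (16·3109/(π·1.28×10^8))^(1/3) = 0.04983 m.

49.8 mm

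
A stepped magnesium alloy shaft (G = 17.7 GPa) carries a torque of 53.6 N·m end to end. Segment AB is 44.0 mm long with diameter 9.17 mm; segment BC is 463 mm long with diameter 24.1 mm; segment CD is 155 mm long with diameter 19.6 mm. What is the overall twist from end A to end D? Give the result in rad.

0.267 rad

J_AB = π(0.00917)⁴/32 = 6.94×10^-10 m⁴; J_BC = π(0.0241)⁴/32 = 3.31×10^-8 m⁴; J_CD = π(0.0196)⁴/32 = 1.45×10^-8 m⁴.
θ = (T/G)·Σ L_i/J_i = (53.60/17.7×10⁹)·(0.0440/6.94×10^-10 + 0.463/3.31×10^-8 + 0.155/1.45×10^-8) = 0.2667 rad.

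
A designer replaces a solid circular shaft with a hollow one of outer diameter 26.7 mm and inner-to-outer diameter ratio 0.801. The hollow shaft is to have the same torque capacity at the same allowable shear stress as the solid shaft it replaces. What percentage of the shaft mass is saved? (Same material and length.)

Equal τ_max and T ⇒ the solid shaft needs d_s³ = d_o³(1−k⁴), so d_s = 26.7·(1−0.801⁴)^(1/3) = 22.37 mm.
Area ratio A_h/A_s = d_o²(1−k²)/d_s² = (1−k²)/(1−k⁴)^(2/3) = 0.5104.
Mass saving = 1 − 0.5104 = 49.0 %.

49.0 %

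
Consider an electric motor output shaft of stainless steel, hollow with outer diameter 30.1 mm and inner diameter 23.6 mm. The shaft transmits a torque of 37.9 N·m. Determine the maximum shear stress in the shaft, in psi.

1650 psi

J = π(d_o⁴ − d_i⁴)/32 = π(0.0301⁴ − 0.0236⁴)/32 = 5.013×10^-8 m⁴.
τ_max = T·r/J = 37.90 × 0.0151 / 5.013×10^-8 = 1.138×10^7 Pa.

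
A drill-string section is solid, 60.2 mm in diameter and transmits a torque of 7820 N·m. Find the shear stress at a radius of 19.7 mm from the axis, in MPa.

J = πd⁴/32 = π(0.0602)⁴/32 = 1.289×10^-6 m⁴.
Shear stress varies linearly with radius: τ = T·r/J = 7820 × 0.0197 / 1.289×10^-6 = 1.195×10^8 Pa.

119 MPa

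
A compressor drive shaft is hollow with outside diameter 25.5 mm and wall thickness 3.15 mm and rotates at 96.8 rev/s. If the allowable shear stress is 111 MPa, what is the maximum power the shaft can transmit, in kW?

J = π(d_o⁴ − d_i⁴)/32 = π(0.0255⁴ − 0.0192⁴)/32 = 2.817×10^-8 m⁴.
T_max = τ_allow·J/r = 1.11×10^8 × 2.817×10^-8 / 0.0127 = 245.2 N·m.
ω = 2π·96.8 = 608.2 rad/s, so P_max = T_max·ω = 1.492×10^5 W.

149 kW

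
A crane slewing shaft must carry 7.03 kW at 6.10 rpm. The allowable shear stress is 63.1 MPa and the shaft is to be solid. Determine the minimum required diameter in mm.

ω = 2π·6.10/60 = 0.6388 rad/s, so T = P/ω = 7.03×10³ / 0.6388 = 11010 N·m.
For a solid shaft τ_max = 16T/(πd³), so d = (16T/(π τ_allow))^(1/3) = (16·11010/(π·6.31×10^7))^(1/3) = 0.09613 m.

96.1 mm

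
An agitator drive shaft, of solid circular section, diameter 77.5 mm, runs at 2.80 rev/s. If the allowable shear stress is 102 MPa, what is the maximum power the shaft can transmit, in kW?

J = πd⁴/32 = π(0.0775)⁴/32 = 3.542×10^-6 m⁴.
T_max = τ_allow·J/r = 1.02×10^8 × 3.542×10^-6 / 0.0387 = 9323 N·m.
ω = 2π·2.80 = 17.59 rad/s, so P_max = T_max·ω = 1.640×10^5 W.

164 kW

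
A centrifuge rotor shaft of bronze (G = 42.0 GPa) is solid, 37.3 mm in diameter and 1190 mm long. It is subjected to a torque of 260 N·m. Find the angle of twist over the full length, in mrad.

38.8 mrad

J = πd⁴/32 = π(0.0373)⁴/32 = 1.900×10^-7 m⁴.
θ = T·L/(G·J) = 260.0 × 1.19 / (42.0×10⁹ × 1.900×10^-7) = 0.03876 rad.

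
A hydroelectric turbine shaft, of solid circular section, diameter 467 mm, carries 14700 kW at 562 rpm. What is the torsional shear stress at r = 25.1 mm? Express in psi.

ω = 2π·562/60 = 58.85 rad/s, so T = P/ω = 14700×10³ / 58.85 = 249800 N·m.
J = πd⁴/32 = π(0.467)⁴/32 = 4.669×10^-3 m⁴.
Shear stress varies linearly with radius: τ = T·r/J = 249800 × 0.0251 / 4.669×10^-3 = 1.343×10^6 Pa.

195 psi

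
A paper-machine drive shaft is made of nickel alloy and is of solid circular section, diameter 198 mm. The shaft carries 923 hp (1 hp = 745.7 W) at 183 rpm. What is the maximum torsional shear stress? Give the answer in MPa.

ω = 2π·183/60 = 19.16 rad/s, so T = P/ω = 923×745.7 / 19.16 = 35920 N·m.
J = πd⁴/32 = π(0.198)⁴/32 = 1.509×10^-4 m⁴.
τ_max = T·r/J = 35920 × 0.0990 / 1.509×10^-4 = 2.356×10^7 Pa.

23.6 MPa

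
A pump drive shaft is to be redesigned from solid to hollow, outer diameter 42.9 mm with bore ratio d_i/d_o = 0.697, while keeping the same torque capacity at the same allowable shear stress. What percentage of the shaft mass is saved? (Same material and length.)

38.5 %

Equal τ_max and T ⇒ the solid shaft needs d_s³ = d_o³(1−k⁴), so d_s = 42.9·(1−0.697⁴)^(1/3) = 39.22 mm.
Area ratio A_h/A_s = d_o²(1−k²)/d_s² = (1−k²)/(1−k⁴)^(2/3) = 0.6153.
Mass saving = 1 − 0.6153 = 38.5 %.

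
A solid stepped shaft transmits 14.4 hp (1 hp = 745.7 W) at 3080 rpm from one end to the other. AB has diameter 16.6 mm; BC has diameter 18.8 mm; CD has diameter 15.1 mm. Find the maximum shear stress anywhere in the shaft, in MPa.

49.2 MPa

ω = 2π·3080/60 = 322.5 rad/s, so T = P/ω = 14.4×745.7 / 322.5 = 33.29 N·m.
Under the same torque, τ_max = 16T/(πd³) is largest where d is smallest — segment CD (d = 15.1 mm).
τ_max = 16·33.29/(π·(0.0151)³) = 4.925×10^7 Pa.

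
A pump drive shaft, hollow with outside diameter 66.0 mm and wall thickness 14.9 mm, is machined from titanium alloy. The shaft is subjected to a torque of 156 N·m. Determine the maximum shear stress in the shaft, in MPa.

J = π(d_o⁴ − d_i⁴)/32 = π(0.0660⁴ − 0.0362⁴)/32 = 1.694×10^-6 m⁴.
τ_max = T·r/J = 156.0 × 0.0330 / 1.694×10^-6 = 3.039×10^6 Pa.

3.04 MPa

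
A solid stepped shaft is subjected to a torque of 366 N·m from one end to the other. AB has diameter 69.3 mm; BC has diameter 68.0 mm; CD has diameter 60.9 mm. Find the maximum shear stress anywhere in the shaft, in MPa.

8.25 MPa

Under the same torque, τ_max = 16T/(πd³) is largest where d is smallest — segment CD (d = 60.9 mm).
τ_max = 16·366.0/(π·(0.0609)³) = 8.253×10^6 Pa.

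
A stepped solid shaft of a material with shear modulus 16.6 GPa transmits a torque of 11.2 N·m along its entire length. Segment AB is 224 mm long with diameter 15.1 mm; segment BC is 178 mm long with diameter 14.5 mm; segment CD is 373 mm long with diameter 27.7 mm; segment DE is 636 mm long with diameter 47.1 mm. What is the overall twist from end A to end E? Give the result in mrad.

62.5 mrad

J_AB = π(0.0151)⁴/32 = 5.10×10^-9 m⁴; J_BC = π(0.0145)⁴/32 = 4.34×10^-9 m⁴; J_CD = π(0.0277)⁴/32 = 5.78×10^-8 m⁴; J_DE = π(0.0471)⁴/32 = 4.83×10^-7 m⁴.
θ = (T/G)·Σ L_i/J_i = (11.20/16.6×10⁹)·(0.224/5.10×10^-9 + 0.178/4.34×10^-9 + 0.373/5.78×10^-8 + 0.636/4.83×10^-7) = 0.06253 rad.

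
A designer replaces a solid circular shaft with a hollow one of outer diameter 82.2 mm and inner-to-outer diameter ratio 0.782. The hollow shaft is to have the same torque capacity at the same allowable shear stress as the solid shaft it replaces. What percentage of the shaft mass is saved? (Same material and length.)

46.9 %

Equal τ_max and T ⇒ the solid shaft needs d_s³ = d_o³(1−k⁴), so d_s = 82.2·(1−0.782⁴)^(1/3) = 70.32 mm.
Area ratio A_h/A_s = d_o²(1−k²)/d_s² = (1−k²)/(1−k⁴)^(2/3) = 0.5308.
Mass saving = 1 − 0.5308 = 46.9 %.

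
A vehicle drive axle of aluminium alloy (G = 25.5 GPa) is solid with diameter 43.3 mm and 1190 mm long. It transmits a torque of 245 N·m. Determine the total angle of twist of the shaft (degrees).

J = πd⁴/32 = π(0.0433)⁴/32 = 3.451×10^-7 m⁴.
θ = T·L/(G·J) = 245.0 × 1.19 / (25.5×10⁹ × 3.451×10^-7) = 0.03313 rad.

1.90°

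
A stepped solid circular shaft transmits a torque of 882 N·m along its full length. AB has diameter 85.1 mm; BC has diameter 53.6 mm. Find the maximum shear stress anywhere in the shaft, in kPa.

Under the same torque, τ_max = 16T/(πd³) is largest where d is smallest — segment BC (d = 53.6 mm).
τ_max = 16·882.0/(π·(0.0536)³) = 2.917×10^7 Pa.

29200 kPa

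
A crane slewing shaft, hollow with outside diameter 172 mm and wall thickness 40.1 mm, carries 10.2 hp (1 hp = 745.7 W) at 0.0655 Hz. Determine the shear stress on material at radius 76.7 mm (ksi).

2.60 ksi

ω = 2π·0.0655 = 0.4115 rad/s, so T = P/ω = 10.2×745.7 / 0.4115 = 18480 N·m.
J = π(d_o⁴ − d_i⁴)/32 = π(0.172⁴ − 0.0918⁴)/32 = 7.895×10^-5 m⁴.
Shear stress varies linearly with radius: τ = T·r/J = 18480 × 0.0767 / 7.895×10^-5 = 1.795×10^7 Pa.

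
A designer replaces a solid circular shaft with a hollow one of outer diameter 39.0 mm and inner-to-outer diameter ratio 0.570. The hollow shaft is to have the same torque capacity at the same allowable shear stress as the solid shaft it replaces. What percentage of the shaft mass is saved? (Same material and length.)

Equal τ_max and T ⇒ the solid shaft needs d_s³ = d_o³(1−k⁴), so d_s = 39.0·(1−0.570⁴)^(1/3) = 37.58 mm.
Area ratio A_h/A_s = d_o²(1−k²)/d_s² = (1−k²)/(1−k⁴)^(2/3) = 0.7272.
Mass saving = 1 − 0.7272 = 27.3 %.

27.3 %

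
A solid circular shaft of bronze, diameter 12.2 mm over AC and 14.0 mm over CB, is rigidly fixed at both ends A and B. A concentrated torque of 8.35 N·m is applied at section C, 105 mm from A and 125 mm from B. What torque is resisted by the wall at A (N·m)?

Compatibility: T_A·a/J_AC = T_B·b/J_CB with T_A + T_B = T₀.
J_AC = 2.17×10^-9 m⁴, J_CB = 3.77×10^-9 m⁴, so T_A = T₀·(J_AC/a)/((J_AC/a)+(J_CB/b)) = 3.399 N·m, T_B = 4.951 N·m.

3.40 N·m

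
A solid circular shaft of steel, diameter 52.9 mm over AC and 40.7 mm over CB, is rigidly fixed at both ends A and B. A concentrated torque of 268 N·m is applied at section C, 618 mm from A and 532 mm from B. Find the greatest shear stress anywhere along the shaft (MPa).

6.55 MPa

Compatibility: T_A·a/J_AC = T_B·b/J_CB with T_A + T_B = T₀.
J_AC = 7.69×10^-7 m⁴, J_CB = 2.69×10^-7 m⁴, so T_A = T₀·(J_AC/a)/((J_AC/a)+(J_CB/b)) = 190.5 N·m, T_B = 77.53 N·m.
τ in each portion: τ_AC = 6.55×10^6 Pa, τ_CB = 5.86×10^6 Pa; maximum is in AC.
τ_max = T_AC·r/J = 190.5·0.0264/7.69×10^-7 = 6.553×10^6 Pa.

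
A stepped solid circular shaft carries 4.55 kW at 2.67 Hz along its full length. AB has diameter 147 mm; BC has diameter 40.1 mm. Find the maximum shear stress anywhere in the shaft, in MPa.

ω = 2π·2.67 = 16.78 rad/s, so T = P/ω = 4.55×10³ / 16.78 = 271.2 N·m.
Under the same torque, τ_max = 16T/(πd³) is largest where d is smallest — segment BC (d = 40.1 mm).
τ_max = 16·271.2/(π·(0.0401)³) = 2.142×10^7 Pa.

21.4 MPa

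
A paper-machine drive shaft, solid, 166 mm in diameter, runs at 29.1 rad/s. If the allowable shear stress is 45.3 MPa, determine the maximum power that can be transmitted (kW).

1180 kW

J = πd⁴/32 = π(0.166)⁴/32 = 7.455×10^-5 m⁴.
T_max = τ_allow·J/r = 4.53×10^7 × 7.455×10^-5 / 0.0830 = 40690 N·m.
ω = 29.1 rad/s, so P_max = T_max·ω = 1.184×10^6 W.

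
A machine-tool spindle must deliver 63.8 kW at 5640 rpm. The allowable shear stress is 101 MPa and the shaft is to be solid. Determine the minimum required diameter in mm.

17.6 mm

ω = 2π·5640/60 = 590.6 rad/s, so T = P/ω = 63.8×10³ / 590.6 = 108.0 N·m.
For a solid shaft τ_max = 16T/(πd³), so d = (16T/(π τ_allow))^(1/3) = (16·108.0/(π·1.01×10^8))^(1/3) = 0.01759 m.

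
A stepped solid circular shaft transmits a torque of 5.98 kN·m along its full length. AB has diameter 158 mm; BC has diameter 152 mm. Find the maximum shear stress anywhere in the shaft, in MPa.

Under the same torque, τ_max = 16T/(πd³) is largest where d is smallest — segment BC (d = 152 mm).
τ_max = 16·5980/(π·(0.152)³) = 8.672×10^6 Pa.

8.67 MPa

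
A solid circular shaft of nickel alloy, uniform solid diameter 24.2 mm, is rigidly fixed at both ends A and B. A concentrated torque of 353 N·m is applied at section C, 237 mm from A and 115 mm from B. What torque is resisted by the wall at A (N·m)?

With uniform GJ and both ends fixed, compatibility θ_AC = θ_CB gives T_A·a = T_B·b, together with T_A + T_B = T₀.
T_A = T₀·b/(a+b) = 353.0·115/352.0 = 115.3 N·m; T_B = 237.7 N·m.

115 N·m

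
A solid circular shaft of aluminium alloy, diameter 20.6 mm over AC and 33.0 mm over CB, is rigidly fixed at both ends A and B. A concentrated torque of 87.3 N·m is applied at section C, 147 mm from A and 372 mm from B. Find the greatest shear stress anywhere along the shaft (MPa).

Compatibility: T_A·a/J_AC = T_B·b/J_CB with T_A + T_B = T₀.
J_AC = 1.77×10^-8 m⁴, J_CB = 1.16×10^-7 m⁴, so T_A = T₀·(J_AC/a)/((J_AC/a)+(J_CB/b)) = 24.23 N·m, T_B = 63.07 N·m.
τ in each portion: τ_AC = 1.41×10^7 Pa, τ_CB = 8.94×10^6 Pa; maximum is in AC.
τ_max = T_AC·r/J = 24.23·0.0103/1.77×10^-8 = 1.412×10^7 Pa.

14.1 MPa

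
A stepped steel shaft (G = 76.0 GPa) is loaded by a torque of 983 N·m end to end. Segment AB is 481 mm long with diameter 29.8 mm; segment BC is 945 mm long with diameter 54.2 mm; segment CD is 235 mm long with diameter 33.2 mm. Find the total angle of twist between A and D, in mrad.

120 mrad

J_AB = π(0.0298)⁴/32 = 7.74×10^-8 m⁴; J_BC = π(0.0542)⁴/32 = 8.47×10^-7 m⁴; J_CD = π(0.0332)⁴/32 = 1.19×10^-7 m⁴.
θ = (T/G)·Σ L_i/J_i = (983.0/76.0×10⁹)·(0.481/7.74×10^-8 + 0.945/8.47×10^-7 + 0.235/1.19×10^-7) = 0.1203 rad.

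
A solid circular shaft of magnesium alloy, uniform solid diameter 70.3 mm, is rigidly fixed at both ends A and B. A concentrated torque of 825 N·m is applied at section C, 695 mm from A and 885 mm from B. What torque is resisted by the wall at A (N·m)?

462 N·m

With uniform GJ and both ends fixed, compatibility θ_AC = θ_CB gives T_A·a = T_B·b, together with T_A + T_B = T₀.
T_A = T₀·b/(a+b) = 825.0·885/1580 = 462.1 N·m; T_B = 362.9 N·m.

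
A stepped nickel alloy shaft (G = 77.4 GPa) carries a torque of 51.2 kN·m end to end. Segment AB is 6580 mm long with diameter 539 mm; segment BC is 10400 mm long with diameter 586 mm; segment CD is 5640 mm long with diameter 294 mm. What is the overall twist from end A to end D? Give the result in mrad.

6.21 mrad

J_AB = π(0.539)⁴/32 = 8.29×10^-3 m⁴; J_BC = π(0.586)⁴/32 = 0.0116 m⁴; J_CD = π(0.294)⁴/32 = 7.33×10^-4 m⁴.
θ = (T/G)·Σ L_i/J_i = (51200/77.4×10⁹)·(6.58/8.29×10^-3 + 10.4/0.0116 + 5.64/7.33×10^-4) = 6.206×10^-3 rad.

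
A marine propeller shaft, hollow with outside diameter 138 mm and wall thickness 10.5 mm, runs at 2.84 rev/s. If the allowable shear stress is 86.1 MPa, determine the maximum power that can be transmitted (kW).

383 kW

J = π(d_o⁴ − d_i⁴)/32 = π(0.138⁴ − 0.117⁴)/32 = 1.721×10^-5 m⁴.
T_max = τ_allow·J/r = 8.61×10^7 × 1.721×10^-5 / 0.0690 = 21470 N·m.
ω = 2π·2.84 = 17.84 rad/s, so P_max = T_max·ω = 3.832×10^5 W.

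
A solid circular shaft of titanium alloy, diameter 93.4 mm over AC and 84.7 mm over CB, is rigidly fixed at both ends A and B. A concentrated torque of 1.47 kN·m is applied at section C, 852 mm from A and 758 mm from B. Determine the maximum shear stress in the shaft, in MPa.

5.32 MPa

Compatibility: T_A·a/J_AC = T_B·b/J_CB with T_A + T_B = T₀.
J_AC = 7.47×10^-6 m⁴, J_CB = 5.05×10^-6 m⁴, so T_A = T₀·(J_AC/a)/((J_AC/a)+(J_CB/b)) = 835.1 N·m, T_B = 634.9 N·m.
τ in each portion: τ_AC = 5.22×10^6 Pa, τ_CB = 5.32×10^6 Pa; maximum is in CB.
τ_max = T_CB·r/J = 634.9·0.0423/5.05×10^-6 = 5.321×10^6 Pa.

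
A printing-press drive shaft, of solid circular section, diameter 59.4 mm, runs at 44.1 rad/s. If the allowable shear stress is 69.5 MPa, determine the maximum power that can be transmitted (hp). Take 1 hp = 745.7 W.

J = πd⁴/32 = π(0.0594)⁴/32 = 1.222×10^-6 m⁴.
T_max = τ_allow·J/r = 6.95×10^7 × 1.222×10^-6 / 0.0297 = 2860 N·m.
ω = 44.1 rad/s, so P_max = T_max·ω = 1.261×10^5 W.

169 hp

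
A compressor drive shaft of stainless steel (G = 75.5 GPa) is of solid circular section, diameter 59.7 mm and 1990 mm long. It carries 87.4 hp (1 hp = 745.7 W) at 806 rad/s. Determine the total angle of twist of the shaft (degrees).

0.0979°

ω = 806 rad/s, so T = P/ω = 87.4×745.7 / 806.0 = 80.86 N·m.
J = πd⁴/32 = π(0.0597)⁴/32 = 1.247×10^-6 m⁴.
θ = T·L/(G·J) = 80.86 × 1.99 / (75.5×10⁹ × 1.247×10^-6) = 1.709×10^-3 rad.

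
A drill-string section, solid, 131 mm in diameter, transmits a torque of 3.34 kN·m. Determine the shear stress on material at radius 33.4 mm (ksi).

J = πd⁴/32 = π(0.131)⁴/32 = 2.891×10^-5 m⁴.
Shear stress varies linearly with radius: τ = T·r/J = 3340 × 0.0334 / 2.891×10^-5 = 3.858×10^6 Pa.

0.560 ksi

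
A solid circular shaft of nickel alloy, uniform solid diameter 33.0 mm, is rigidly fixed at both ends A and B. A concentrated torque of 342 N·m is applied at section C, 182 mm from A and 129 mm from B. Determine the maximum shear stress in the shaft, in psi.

With uniform GJ and both ends fixed, compatibility θ_AC = θ_CB gives T_A·a = T_B·b, together with T_A + T_B = T₀.
T_A = T₀·b/(a+b) = 342.0·129/311.0 = 141.9 N·m; T_B = 200.1 N·m.
τ in each portion: τ_AC = 2.01×10^7 Pa, τ_CB = 2.84×10^7 Pa; maximum is in CB.
τ_max = T_CB·r/J = 200.1·0.0165/1.16×10^-7 = 2.836×10^7 Pa.

4110 psi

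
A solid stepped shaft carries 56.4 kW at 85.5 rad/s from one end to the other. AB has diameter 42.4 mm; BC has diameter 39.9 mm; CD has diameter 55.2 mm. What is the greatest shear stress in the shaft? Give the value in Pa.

5.29e7 Pa

ω = 85.5 rad/s, so T = P/ω = 56.4×10³ / 85.50 = 659.6 N·m.
Under the same torque, τ_max = 16T/(πd³) is largest where d is smallest — segment BC (d = 39.9 mm).
τ_max = 16·659.6/(π·(0.0399)³) = 5.289×10^7 Pa.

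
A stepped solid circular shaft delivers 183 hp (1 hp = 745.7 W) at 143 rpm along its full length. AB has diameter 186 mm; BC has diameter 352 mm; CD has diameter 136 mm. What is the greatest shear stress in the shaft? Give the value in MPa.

ω = 2π·143/60 = 14.97 rad/s, so T = P/ω = 183×745.7 / 14.97 = 9113 N·m.
Under the same torque, τ_max = 16T/(πd³) is largest where d is smallest — segment CD (d = 136 mm).
τ_max = 16·9113/(π·(0.136)³) = 1.845×10^7 Pa.

18.5 MPa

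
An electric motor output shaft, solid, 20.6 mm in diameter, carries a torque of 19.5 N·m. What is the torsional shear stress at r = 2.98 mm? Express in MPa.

J = πd⁴/32 = π(0.0206)⁴/32 = 1.768×10^-8 m⁴.
Shear stress varies linearly with radius: τ = T·r/J = 19.50 × 0.00298 / 1.768×10^-8 = 3.287×10^6 Pa.

3.29 MPa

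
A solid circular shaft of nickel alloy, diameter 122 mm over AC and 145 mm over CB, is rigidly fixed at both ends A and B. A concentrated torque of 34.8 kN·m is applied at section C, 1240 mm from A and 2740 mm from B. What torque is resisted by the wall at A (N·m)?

18300 N·m

Compatibility: T_A·a/J_AC = T_B·b/J_CB with T_A + T_B = T₀.
J_AC = 2.17×10^-5 m⁴, J_CB = 4.34×10^-5 m⁴, so T_A = T₀·(J_AC/a)/((J_AC/a)+(J_CB/b)) = 18290 N·m, T_B = 16510 N·m.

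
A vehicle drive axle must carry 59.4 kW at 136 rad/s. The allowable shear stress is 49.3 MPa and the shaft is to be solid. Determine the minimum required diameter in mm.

35.6 mm

ω = 136 rad/s, so T = P/ω = 59.4×10³ / 136.0 = 436.8 N·m.
For a solid shaft τ_max = 16T/(πd³), so d = (16T/(π τ_allow))^(1/3) = (16·436.8/(π·4.93×10^7))^(1/3) = 0.03560 m.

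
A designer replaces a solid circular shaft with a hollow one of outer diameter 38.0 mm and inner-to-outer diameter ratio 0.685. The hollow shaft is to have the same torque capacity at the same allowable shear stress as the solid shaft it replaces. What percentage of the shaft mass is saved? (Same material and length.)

Equal τ_max and T ⇒ the solid shaft needs d_s³ = d_o³(1−k⁴), so d_s = 38.0·(1−0.685⁴)^(1/3) = 34.98 mm.
Area ratio A_h/A_s = d_o²(1−k²)/d_s² = (1−k²)/(1−k⁴)^(2/3) = 0.6265.
Mass saving = 1 − 0.6265 = 37.4 %.

37.4 %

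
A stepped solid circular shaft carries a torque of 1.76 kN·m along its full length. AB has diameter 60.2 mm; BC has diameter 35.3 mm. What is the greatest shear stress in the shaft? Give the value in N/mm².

Under the same torque, τ_max = 16T/(πd³) is largest where d is smallest — segment BC (d = 35.3 mm).
τ_max = 16·1760/(π·(0.0353)³) = 2.038×10^8 Pa.

204 N/mm²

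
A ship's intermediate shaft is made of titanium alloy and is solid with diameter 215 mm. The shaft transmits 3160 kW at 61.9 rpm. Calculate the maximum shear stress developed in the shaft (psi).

36200 psi

ω = 2π·61.9/60 = 6.482 rad/s, so T = P/ω = 3160×10³ / 6.482 = 487500 N·m.
J = πd⁴/32 = π(0.215)⁴/32 = 2.098×10^-4 m⁴.
τ_max = T·r/J = 487500 × 0.107 / 2.098×10^-4 = 2.498×10^8 Pa.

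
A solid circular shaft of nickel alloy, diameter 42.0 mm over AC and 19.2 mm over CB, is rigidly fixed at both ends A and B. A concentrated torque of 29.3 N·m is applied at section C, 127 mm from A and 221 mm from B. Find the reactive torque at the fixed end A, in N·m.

Compatibility: T_A·a/J_AC = T_B·b/J_CB with T_A + T_B = T₀.
J_AC = 3.05×10^-7 m⁴, J_CB = 1.33×10^-8 m⁴, so T_A = T₀·(J_AC/a)/((J_AC/a)+(J_CB/b)) = 28.58 N·m, T_B = 0.7173 N·m.

28.6 N·m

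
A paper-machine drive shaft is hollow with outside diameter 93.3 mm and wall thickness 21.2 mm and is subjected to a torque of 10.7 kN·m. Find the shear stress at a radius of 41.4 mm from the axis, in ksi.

J = π(d_o⁴ − d_i⁴)/32 = π(0.0933⁴ − 0.0509⁴)/32 = 6.780×10^-6 m⁴.
Shear stress varies linearly with radius: τ = T·r/J = 10700 × 0.0414 / 6.780×10^-6 = 6.533×10^7 Pa.

9.48 ksi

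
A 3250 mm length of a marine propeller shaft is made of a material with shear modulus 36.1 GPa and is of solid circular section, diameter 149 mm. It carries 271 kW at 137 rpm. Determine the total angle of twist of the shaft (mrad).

ω = 2π·137/60 = 14.35 rad/s, so T = P/ω = 271×10³ / 14.35 = 18890 N·m.
J = πd⁴/32 = π(0.149)⁴/32 = 4.839×10^-5 m⁴.
θ = T·L/(G·J) = 18890 × 3.25 / (36.1×10⁹ × 4.839×10^-5) = 0.03514 rad.

35.1 mrad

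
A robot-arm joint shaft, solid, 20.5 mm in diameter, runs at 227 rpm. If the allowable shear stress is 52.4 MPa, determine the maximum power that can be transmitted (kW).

J = πd⁴/32 = π(0.0205)⁴/32 = 1.734×10^-8 m⁴.
T_max = τ_allow·J/r = 5.24×10^7 × 1.734×10^-8 / 0.0103 = 88.64 N·m.
ω = 2π·227/60 = 23.77 rad/s, so P_max = T_max·ω = 2107 W.

2.11 kW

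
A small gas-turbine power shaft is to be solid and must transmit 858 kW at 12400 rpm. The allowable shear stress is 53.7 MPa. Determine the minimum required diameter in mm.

39.7 mm

ω = 2π·12400/60 = 1299 rad/s, so T = P/ω = 858×10³ / 1299 = 660.7 N·m.
For a solid shaft τ_max = 16T/(πd³), so d = (16T/(π τ_allow))^(1/3) = (16·660.7/(π·5.37×10^7))^(1/3) = 0.03972 m.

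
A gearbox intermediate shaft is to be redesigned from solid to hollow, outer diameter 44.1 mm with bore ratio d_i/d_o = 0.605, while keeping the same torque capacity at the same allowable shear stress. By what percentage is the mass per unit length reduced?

30.2 %

Equal τ_max and T ⇒ the solid shaft needs d_s³ = d_o³(1−k⁴), so d_s = 44.1·(1−0.605⁴)^(1/3) = 42.04 mm.
Area ratio A_h/A_s = d_o²(1−k²)/d_s² = (1−k²)/(1−k⁴)^(2/3) = 0.6978.
Mass saving = 1 − 0.6978 = 30.2 %.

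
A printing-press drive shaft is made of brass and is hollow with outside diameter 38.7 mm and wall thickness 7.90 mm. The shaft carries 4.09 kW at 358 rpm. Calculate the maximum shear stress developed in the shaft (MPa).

ω = 2π·358/60 = 37.49 rad/s, so T = P/ω = 4.09×10³ / 37.49 = 109.1 N·m.
J = π(d_o⁴ − d_i⁴)/32 = π(0.0387⁴ − 0.0229⁴)/32 = 1.932×10^-7 m⁴.
τ_max = T·r/J = 109.1 × 0.0194 / 1.932×10^-7 = 1.093×10^7 Pa.

10.9 MPa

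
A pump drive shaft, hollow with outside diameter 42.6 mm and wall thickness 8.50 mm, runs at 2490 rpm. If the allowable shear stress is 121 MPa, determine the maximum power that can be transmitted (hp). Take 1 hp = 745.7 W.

J = π(d_o⁴ − d_i⁴)/32 = π(0.0426⁴ − 0.0256⁴)/32 = 2.812×10^-7 m⁴.
T_max = τ_allow·J/r = 1.21×10^8 × 2.812×10^-7 / 0.0213 = 1597 N·m.
ω = 2π·2490/60 = 260.8 rad/s, so P_max = T_max·ω = 4.165×10^5 W.

558 hp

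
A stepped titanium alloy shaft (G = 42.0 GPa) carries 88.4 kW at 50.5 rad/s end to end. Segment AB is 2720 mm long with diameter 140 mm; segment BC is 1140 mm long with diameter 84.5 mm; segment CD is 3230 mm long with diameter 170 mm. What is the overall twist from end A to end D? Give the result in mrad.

ω = 50.5 rad/s, so T = P/ω = 88.4×10³ / 50.50 = 1750 N·m.
J_AB = π(0.140)⁴/32 = 3.77×10^-5 m⁴; J_BC = π(0.0845)⁴/32 = 5.01×10^-6 m⁴; J_CD = π(0.170)⁴/32 = 8.20×10^-5 m⁴.
θ = (T/G)·Σ L_i/J_i = (1750/42.0×10⁹)·(2.72/3.77×10^-5 + 1.14/5.01×10^-6 + 3.23/8.20×10^-5) = 0.01414 rad.

14.1 mrad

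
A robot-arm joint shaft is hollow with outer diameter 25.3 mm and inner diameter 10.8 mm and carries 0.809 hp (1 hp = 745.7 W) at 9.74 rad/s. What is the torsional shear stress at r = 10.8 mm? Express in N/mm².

ω = 9.74 rad/s, so T = P/ω = 0.809×745.7 / 9.740 = 61.94 N·m.
J = π(d_o⁴ − d_i⁴)/32 = π(0.0253⁴ − 0.0108⁴)/32 = 3.889×10^-8 m⁴.
Shear stress varies linearly with radius: τ = T·r/J = 61.94 × 0.0108 / 3.889×10^-8 = 1.720×10^7 Pa.

17.2 N/mm²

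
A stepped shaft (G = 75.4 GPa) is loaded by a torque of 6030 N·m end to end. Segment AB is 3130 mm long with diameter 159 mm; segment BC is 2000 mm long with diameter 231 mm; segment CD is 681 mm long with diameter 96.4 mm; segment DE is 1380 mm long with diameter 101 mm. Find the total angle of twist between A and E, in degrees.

J_AB = π(0.159)⁴/32 = 6.27×10^-5 m⁴; J_BC = π(0.231)⁴/32 = 2.80×10^-4 m⁴; J_CD = π(0.0964)⁴/32 = 8.48×10^-6 m⁴; J_DE = π(0.101)⁴/32 = 1.02×10^-5 m⁴.
θ = (T/G)·Σ L_i/J_i = (6030/75.4×10⁹)·(3.13/6.27×10^-5 + 2.00/2.80×10^-4 + 0.681/8.48×10^-6 + 1.38/1.02×10^-5) = 0.02179 rad.

1.25°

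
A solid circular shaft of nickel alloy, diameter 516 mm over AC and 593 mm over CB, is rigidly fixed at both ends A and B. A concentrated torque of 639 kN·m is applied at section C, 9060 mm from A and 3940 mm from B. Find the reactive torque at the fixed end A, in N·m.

Compatibility: T_A·a/J_AC = T_B·b/J_CB with T_A + T_B = T₀.
J_AC = 6.96×10^-3 m⁴, J_CB = 0.0121 m⁴, so T_A = T₀·(J_AC/a)/((J_AC/a)+(J_CB/b)) = 127500 N·m, T_B = 511500 N·m.

128000 N·m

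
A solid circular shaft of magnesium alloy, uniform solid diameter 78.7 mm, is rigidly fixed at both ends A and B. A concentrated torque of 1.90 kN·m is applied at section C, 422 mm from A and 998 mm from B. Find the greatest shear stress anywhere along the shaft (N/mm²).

With uniform GJ and both ends fixed, compatibility θ_AC = θ_CB gives T_A·a = T_B·b, together with T_A + T_B = T₀.
T_A = T₀·b/(a+b) = 1900·998/1420 = 1335 N·m; T_B = 564.6 N·m.
τ in each portion: τ_AC = 1.40×10^7 Pa, τ_CB = 5.90×10^6 Pa; maximum is in AC.
τ_max = T_AC·r/J = 1335·0.0394/3.77×10^-6 = 1.395×10^7 Pa.

14.0 N/mm²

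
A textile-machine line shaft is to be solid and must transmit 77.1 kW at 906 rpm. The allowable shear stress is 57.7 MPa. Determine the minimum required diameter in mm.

41.5 mm

ω = 2π·906/60 = 94.88 rad/s, so T = P/ω = 77.1×10³ / 94.88 = 812.6 N·m.
For a solid shaft τ_max = 16T/(πd³), so d = (16T/(π τ_allow))^(1/3) = (16·812.6/(π·5.77×10^7))^(1/3) = 0.04155 m.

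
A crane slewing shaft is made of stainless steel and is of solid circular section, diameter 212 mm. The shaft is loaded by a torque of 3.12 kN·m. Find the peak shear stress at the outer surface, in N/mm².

1.67 N/mm²

J = πd⁴/32 = π(0.212)⁴/32 = 1.983×10^-4 m⁴.
τ_max = T·r/J = 3120 × 0.106 / 1.983×10^-4 = 1.668×10^6 Pa.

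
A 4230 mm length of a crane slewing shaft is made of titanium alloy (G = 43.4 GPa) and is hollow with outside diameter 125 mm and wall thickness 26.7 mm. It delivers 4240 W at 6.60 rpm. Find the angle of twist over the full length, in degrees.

ω = 2π·6.60/60 = 0.6912 rad/s, so T = P/ω = 4240 / 0.6912 = 6135 N·m.
J = π(d_o⁴ − d_i⁴)/32 = π(0.125⁴ − 0.0716⁴)/32 = 2.139×10^-5 m⁴.
θ = T·L/(G·J) = 6135 × 4.23 / (43.4×10⁹ × 2.139×10^-5) = 0.02796 rad.

1.60°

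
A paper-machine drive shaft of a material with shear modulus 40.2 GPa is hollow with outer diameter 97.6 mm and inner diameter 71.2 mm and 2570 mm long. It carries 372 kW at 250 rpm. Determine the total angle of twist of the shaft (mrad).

142 mrad

ω = 2π·250/60 = 26.18 rad/s, so T = P/ω = 372×10³ / 26.18 = 14210 N·m.
J = π(d_o⁴ − d_i⁴)/32 = π(0.0976⁴ − 0.0712⁴)/32 = 6.385×10^-6 m⁴.
θ = T·L/(G·J) = 14210 × 2.57 / (40.2×10⁹ × 6.385×10^-6) = 0.1423 rad.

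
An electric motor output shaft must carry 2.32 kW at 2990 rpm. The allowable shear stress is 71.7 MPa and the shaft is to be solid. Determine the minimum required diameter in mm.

ω = 2π·2990/60 = 313.1 rad/s, so T = P/ω = 2.32×10³ / 313.1 = 7.409 N·m.
For a solid shaft τ_max = 16T/(πd³), so d = (16T/(π τ_allow))^(1/3) = (16·7.409/(π·7.17×10^7))^(1/3) = 0.008074 m.

8.07 mm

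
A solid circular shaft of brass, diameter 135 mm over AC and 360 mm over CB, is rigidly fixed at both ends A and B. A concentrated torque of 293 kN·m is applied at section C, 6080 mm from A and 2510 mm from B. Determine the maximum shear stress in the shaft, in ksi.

Compatibility: T_A·a/J_AC = T_B·b/J_CB with T_A + T_B = T₀.
J_AC = 3.26×10^-5 m⁴, J_CB = 1.65×10^-3 m⁴, so T_A = T₀·(J_AC/a)/((J_AC/a)+(J_CB/b)) = 2373 N·m, T_B = 290600 N·m.
τ in each portion: τ_AC = 4.91×10^6 Pa, τ_CB = 3.17×10^7 Pa; maximum is in CB.
τ_max = T_CB·r/J = 290600·0.180/1.65×10^-3 = 3.172×10^7 Pa.

4.60 ksi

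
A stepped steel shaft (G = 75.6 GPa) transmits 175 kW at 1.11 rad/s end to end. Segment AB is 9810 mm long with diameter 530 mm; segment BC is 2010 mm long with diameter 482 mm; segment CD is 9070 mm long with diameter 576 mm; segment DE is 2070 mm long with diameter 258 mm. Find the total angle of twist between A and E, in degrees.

ω = 1.11 rad/s, so T = P/ω = 175×10³ / 1.110 = 157700 N·m.
J_AB = π(0.530)⁴/32 = 7.75×10^-3 m⁴; J_BC = π(0.482)⁴/32 = 5.30×10^-3 m⁴; J_CD = π(0.576)⁴/32 = 0.0108 m⁴; J_DE = π(0.258)⁴/32 = 4.35×10^-4 m⁴.
θ = (T/G)·Σ L_i/J_i = (157700/75.6×10⁹)·(9.81/7.75×10^-3 + 2.01/5.30×10^-3 + 9.07/0.0108 + 2.07/4.35×10^-4) = 0.01511 rad.

0.866°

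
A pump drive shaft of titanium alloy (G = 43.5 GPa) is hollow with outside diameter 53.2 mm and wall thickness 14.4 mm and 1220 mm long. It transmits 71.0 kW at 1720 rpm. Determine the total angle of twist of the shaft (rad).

0.0147 rad

ω = 2π·1720/60 = 180.1 rad/s, so T = P/ω = 71.0×10³ / 180.1 = 394.2 N·m.
J = π(d_o⁴ − d_i⁴)/32 = π(0.0532⁴ − 0.0244⁴)/32 = 7.516×10^-7 m⁴.
θ = T·L/(G·J) = 394.2 × 1.22 / (43.5×10⁹ × 7.516×10^-7) = 0.01471 rad.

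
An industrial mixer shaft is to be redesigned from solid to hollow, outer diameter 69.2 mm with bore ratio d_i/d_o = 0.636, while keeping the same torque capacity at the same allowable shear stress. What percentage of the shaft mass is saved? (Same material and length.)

32.9 %

Equal τ_max and T ⇒ the solid shaft needs d_s³ = d_o³(1−k⁴), so d_s = 69.2·(1−0.636⁴)^(1/3) = 65.20 mm.
Area ratio A_h/A_s = d_o²(1−k²)/d_s² = (1−k²)/(1−k⁴)^(2/3) = 0.6708.
Mass saving = 1 − 0.6708 = 32.9 %.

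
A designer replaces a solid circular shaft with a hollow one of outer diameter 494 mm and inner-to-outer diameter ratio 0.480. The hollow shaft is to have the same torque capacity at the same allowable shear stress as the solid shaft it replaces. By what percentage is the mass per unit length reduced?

20.2 %

Equal τ_max and T ⇒ the solid shaft needs d_s³ = d_o³(1−k⁴), so d_s = 494·(1−0.480⁴)^(1/3) = 485.1 mm.
Area ratio A_h/A_s = d_o²(1−k²)/d_s² = (1−k²)/(1−k⁴)^(2/3) = 0.7981.
Mass saving = 1 − 0.7981 = 20.2 %.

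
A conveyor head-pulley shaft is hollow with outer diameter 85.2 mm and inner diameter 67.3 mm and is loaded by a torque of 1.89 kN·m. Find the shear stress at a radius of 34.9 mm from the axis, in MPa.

J = π(d_o⁴ − d_i⁴)/32 = π(0.0852⁴ − 0.0673⁴)/32 = 3.159×10^-6 m⁴.
Shear stress varies linearly with radius: τ = T·r/J = 1890 × 0.0349 / 3.159×10^-6 = 2.088×10^7 Pa.

20.9 MPa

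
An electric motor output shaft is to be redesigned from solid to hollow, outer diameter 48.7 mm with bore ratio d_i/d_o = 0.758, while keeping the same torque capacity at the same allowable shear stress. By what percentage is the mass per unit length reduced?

44.4 %

Equal τ_max and T ⇒ the solid shaft needs d_s³ = d_o³(1−k⁴), so d_s = 48.7·(1−0.758⁴)^(1/3) = 42.61 mm.
Area ratio A_h/A_s = d_o²(1−k²)/d_s² = (1−k²)/(1−k⁴)^(2/3) = 0.5557.
Mass saving = 1 − 0.5557 = 44.4 %.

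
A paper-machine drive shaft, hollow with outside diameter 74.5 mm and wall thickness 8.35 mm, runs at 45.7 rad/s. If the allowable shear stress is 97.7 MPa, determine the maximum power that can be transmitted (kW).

231 kW

J = π(d_o⁴ − d_i⁴)/32 = π(0.0745⁴ − 0.0578⁴)/32 = 1.929×10^-6 m⁴.
T_max = τ_allow·J/r = 9.77×10^7 × 1.929×10^-6 / 0.0372 = 5058 N·m.
ω = 45.7 rad/s, so P_max = T_max·ω = 2.312×10^5 W.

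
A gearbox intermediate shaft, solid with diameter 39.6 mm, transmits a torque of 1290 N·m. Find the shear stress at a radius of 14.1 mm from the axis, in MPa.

75.3 MPa

J = πd⁴/32 = π(0.0396)⁴/32 = 2.414×10^-7 m⁴.
Shear stress varies linearly with radius: τ = T·r/J = 1290 × 0.0141 / 2.414×10^-7 = 7.534×10^7 Pa.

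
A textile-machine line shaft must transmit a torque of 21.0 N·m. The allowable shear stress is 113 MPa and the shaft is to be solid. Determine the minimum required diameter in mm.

9.82 mm

For a solid shaft τ_max = 16T/(πd³), so d = (16T/(π τ_allow))^(1/3) = (16·21.00/(π·1.13×10^8))^(1/3) = 0.009818 m.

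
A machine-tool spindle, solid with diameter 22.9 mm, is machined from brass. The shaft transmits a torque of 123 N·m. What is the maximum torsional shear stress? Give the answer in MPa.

52.2 MPa

J = πd⁴/32 = π(0.0229)⁴/32 = 2.700×10^-8 m⁴.
τ_max = T·r/J = 123.0 × 0.0115 / 2.700×10^-8 = 5.216×10^7 Pa.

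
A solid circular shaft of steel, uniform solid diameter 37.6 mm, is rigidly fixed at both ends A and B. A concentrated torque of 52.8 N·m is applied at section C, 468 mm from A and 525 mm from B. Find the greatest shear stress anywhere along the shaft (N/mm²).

2.67 N/mm²

With uniform GJ and both ends fixed, compatibility θ_AC = θ_CB gives T_A·a = T_B·b, together with T_A + T_B = T₀.
T_A = T₀·b/(a+b) = 52.80·525/993.0 = 27.92 N·m; T_B = 24.88 N·m.
τ in each portion: τ_AC = 2.67×10^6 Pa, τ_CB = 2.38×10^6 Pa; maximum is in AC.
τ_max = T_AC·r/J = 27.92·0.0188/1.96×10^-7 = 2.675×10^6 Pa.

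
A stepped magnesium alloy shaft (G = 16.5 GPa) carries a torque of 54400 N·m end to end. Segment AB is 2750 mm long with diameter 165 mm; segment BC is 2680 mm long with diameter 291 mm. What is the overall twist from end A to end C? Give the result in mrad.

J_AB = π(0.165)⁴/32 = 7.28×10^-5 m⁴; J_BC = π(0.291)⁴/32 = 7.04×10^-4 m⁴.
θ = (T/G)·Σ L_i/J_i = (54400/16.5×10⁹)·(2.75/7.28×10^-5 + 2.68/7.04×10^-4) = 0.1371 rad.

137 mrad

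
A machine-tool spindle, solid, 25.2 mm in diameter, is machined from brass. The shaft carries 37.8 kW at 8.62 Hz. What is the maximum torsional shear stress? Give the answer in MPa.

ω = 2π·8.62 = 54.16 rad/s, so T = P/ω = 37.8×10³ / 54.16 = 697.9 N·m.
J = πd⁴/32 = π(0.0252)⁴/32 = 3.959×10^-8 m⁴.
τ_max = T·r/J = 697.9 × 0.0126 / 3.959×10^-8 = 2.221×10^8 Pa.

222 MPa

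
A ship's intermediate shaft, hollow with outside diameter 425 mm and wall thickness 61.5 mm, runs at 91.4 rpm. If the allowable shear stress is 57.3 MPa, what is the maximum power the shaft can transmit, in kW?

J = π(d_o⁴ − d_i⁴)/32 = π(0.425⁴ − 0.302⁴)/32 = 2.386×10^-3 m⁴.
T_max = τ_allow·J/r = 5.73×10^7 × 2.386×10^-3 / 0.212 = 643500 N·m.
ω = 2π·91.4/60 = 9.571 rad/s, so P_max = T_max·ω = 6.159×10^6 W.

6160 kW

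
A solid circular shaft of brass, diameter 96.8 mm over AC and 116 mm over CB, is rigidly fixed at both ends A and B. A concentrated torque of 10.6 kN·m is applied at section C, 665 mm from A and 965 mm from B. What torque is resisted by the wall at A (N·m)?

Compatibility: T_A·a/J_AC = T_B·b/J_CB with T_A + T_B = T₀.
J_AC = 8.62×10^-6 m⁴, J_CB = 1.78×10^-5 m⁴, so T_A = T₀·(J_AC/a)/((J_AC/a)+(J_CB/b)) = 4378 N·m, T_B = 6222 N·m.

4380 N·m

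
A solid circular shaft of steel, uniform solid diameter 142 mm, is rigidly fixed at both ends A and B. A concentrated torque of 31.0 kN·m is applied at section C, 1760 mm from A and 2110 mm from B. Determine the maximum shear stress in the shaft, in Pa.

3.01e7 Pa

With uniform GJ and both ends fixed, compatibility θ_AC = θ_CB gives T_A·a = T_B·b, together with T_A + T_B = T₀.
T_A = T₀·b/(a+b) = 31000·2110/3870 = 16900 N·m; T_B = 14100 N·m.
τ in each portion: τ_AC = 3.01×10^7 Pa, τ_CB = 2.51×10^7 Pa; maximum is in AC.
τ_max = T_AC·r/J = 16900·0.0710/3.99×10^-5 = 3.006×10^7 Pa.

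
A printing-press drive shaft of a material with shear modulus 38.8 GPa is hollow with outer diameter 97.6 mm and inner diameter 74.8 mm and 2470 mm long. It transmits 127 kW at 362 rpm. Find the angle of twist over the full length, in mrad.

ω = 2π·362/60 = 37.91 rad/s, so T = P/ω = 127×10³ / 37.91 = 3350 N·m.
J = π(d_o⁴ − d_i⁴)/32 = π(0.0976⁴ − 0.0748⁴)/32 = 5.835×10^-6 m⁴.
θ = T·L/(G·J) = 3350 × 2.47 / (38.8×10⁹ × 5.835×10^-6) = 0.03655 rad.

36.5 mrad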